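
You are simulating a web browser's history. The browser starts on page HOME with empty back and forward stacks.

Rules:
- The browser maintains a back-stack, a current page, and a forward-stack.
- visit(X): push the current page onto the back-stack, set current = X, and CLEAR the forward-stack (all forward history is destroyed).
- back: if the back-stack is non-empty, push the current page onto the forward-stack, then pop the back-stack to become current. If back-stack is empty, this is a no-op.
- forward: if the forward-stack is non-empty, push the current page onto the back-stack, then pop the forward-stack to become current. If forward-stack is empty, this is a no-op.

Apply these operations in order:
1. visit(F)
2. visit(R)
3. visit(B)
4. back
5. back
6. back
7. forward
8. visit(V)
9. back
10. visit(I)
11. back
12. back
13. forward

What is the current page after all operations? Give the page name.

After 1 (visit(F)): cur=F back=1 fwd=0
After 2 (visit(R)): cur=R back=2 fwd=0
After 3 (visit(B)): cur=B back=3 fwd=0
After 4 (back): cur=R back=2 fwd=1
After 5 (back): cur=F back=1 fwd=2
After 6 (back): cur=HOME back=0 fwd=3
After 7 (forward): cur=F back=1 fwd=2
After 8 (visit(V)): cur=V back=2 fwd=0
After 9 (back): cur=F back=1 fwd=1
After 10 (visit(I)): cur=I back=2 fwd=0
After 11 (back): cur=F back=1 fwd=1
After 12 (back): cur=HOME back=0 fwd=2
After 13 (forward): cur=F back=1 fwd=1

Answer: F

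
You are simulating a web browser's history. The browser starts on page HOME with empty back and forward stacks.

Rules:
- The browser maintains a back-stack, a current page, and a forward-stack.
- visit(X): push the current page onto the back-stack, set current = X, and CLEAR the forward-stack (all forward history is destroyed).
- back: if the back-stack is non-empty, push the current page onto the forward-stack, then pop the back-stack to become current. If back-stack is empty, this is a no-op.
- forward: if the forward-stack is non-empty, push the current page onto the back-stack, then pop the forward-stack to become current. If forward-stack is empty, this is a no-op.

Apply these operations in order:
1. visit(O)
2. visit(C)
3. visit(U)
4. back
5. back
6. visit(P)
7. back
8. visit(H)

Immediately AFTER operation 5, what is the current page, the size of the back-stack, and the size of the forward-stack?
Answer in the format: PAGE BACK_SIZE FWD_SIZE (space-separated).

After 1 (visit(O)): cur=O back=1 fwd=0
After 2 (visit(C)): cur=C back=2 fwd=0
After 3 (visit(U)): cur=U back=3 fwd=0
After 4 (back): cur=C back=2 fwd=1
After 5 (back): cur=O back=1 fwd=2

O 1 2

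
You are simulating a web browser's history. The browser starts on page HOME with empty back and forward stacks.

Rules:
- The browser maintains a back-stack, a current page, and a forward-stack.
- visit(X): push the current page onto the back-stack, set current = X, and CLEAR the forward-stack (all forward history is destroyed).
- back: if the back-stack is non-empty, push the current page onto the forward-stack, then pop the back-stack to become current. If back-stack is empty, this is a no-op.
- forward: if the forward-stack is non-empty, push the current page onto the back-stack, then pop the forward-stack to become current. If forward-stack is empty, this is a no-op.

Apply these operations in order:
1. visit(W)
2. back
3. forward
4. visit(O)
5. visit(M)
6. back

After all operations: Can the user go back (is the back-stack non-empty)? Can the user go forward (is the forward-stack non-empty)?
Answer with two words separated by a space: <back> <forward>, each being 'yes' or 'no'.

Answer: yes yes

Derivation:
After 1 (visit(W)): cur=W back=1 fwd=0
After 2 (back): cur=HOME back=0 fwd=1
After 3 (forward): cur=W back=1 fwd=0
After 4 (visit(O)): cur=O back=2 fwd=0
After 5 (visit(M)): cur=M back=3 fwd=0
After 6 (back): cur=O back=2 fwd=1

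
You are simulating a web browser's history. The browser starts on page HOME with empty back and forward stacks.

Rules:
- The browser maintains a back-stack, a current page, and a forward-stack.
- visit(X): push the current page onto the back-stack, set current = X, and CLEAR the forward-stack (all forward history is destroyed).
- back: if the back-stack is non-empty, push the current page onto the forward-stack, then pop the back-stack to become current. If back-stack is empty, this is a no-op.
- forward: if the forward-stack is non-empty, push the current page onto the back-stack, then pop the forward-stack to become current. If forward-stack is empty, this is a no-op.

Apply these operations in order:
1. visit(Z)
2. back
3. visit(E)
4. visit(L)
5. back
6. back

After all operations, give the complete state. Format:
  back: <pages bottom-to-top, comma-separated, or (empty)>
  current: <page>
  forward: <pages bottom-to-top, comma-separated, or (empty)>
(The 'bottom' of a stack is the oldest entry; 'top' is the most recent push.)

After 1 (visit(Z)): cur=Z back=1 fwd=0
After 2 (back): cur=HOME back=0 fwd=1
After 3 (visit(E)): cur=E back=1 fwd=0
After 4 (visit(L)): cur=L back=2 fwd=0
After 5 (back): cur=E back=1 fwd=1
After 6 (back): cur=HOME back=0 fwd=2

Answer: back: (empty)
current: HOME
forward: L,E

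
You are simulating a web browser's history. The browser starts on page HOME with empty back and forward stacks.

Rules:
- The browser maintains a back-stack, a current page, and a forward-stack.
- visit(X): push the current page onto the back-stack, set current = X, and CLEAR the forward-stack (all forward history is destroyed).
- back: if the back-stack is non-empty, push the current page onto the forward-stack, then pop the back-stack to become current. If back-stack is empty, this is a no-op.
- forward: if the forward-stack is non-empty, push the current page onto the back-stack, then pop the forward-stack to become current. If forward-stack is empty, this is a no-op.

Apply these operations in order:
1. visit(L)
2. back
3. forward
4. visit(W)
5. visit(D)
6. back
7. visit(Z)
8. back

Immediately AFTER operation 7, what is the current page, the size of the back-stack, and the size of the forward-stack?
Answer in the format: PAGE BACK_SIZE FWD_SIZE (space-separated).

After 1 (visit(L)): cur=L back=1 fwd=0
After 2 (back): cur=HOME back=0 fwd=1
After 3 (forward): cur=L back=1 fwd=0
After 4 (visit(W)): cur=W back=2 fwd=0
After 5 (visit(D)): cur=D back=3 fwd=0
After 6 (back): cur=W back=2 fwd=1
After 7 (visit(Z)): cur=Z back=3 fwd=0

Z 3 0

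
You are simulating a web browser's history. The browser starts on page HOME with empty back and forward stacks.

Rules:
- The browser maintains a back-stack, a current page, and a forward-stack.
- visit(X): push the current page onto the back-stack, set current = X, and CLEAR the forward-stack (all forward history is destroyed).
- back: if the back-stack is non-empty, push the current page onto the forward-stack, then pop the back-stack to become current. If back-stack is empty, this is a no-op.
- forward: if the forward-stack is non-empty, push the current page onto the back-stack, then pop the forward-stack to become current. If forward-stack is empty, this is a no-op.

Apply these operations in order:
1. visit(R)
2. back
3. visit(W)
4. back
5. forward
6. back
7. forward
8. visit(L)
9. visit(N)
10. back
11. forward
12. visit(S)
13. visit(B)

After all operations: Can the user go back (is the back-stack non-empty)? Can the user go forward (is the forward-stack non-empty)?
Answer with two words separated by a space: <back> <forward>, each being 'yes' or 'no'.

Answer: yes no

Derivation:
After 1 (visit(R)): cur=R back=1 fwd=0
After 2 (back): cur=HOME back=0 fwd=1
After 3 (visit(W)): cur=W back=1 fwd=0
After 4 (back): cur=HOME back=0 fwd=1
After 5 (forward): cur=W back=1 fwd=0
After 6 (back): cur=HOME back=0 fwd=1
After 7 (forward): cur=W back=1 fwd=0
After 8 (visit(L)): cur=L back=2 fwd=0
After 9 (visit(N)): cur=N back=3 fwd=0
After 10 (back): cur=L back=2 fwd=1
After 11 (forward): cur=N back=3 fwd=0
After 12 (visit(S)): cur=S back=4 fwd=0
After 13 (visit(B)): cur=B back=5 fwd=0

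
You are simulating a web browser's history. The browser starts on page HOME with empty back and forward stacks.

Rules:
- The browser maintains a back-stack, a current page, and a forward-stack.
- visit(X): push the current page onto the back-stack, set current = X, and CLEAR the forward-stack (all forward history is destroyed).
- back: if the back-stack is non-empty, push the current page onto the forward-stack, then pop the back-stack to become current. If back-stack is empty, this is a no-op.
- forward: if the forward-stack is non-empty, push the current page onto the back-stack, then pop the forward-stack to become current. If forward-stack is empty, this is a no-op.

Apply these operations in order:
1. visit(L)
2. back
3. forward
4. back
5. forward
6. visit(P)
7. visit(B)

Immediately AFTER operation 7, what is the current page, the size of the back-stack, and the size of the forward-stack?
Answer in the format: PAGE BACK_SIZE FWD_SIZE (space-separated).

After 1 (visit(L)): cur=L back=1 fwd=0
After 2 (back): cur=HOME back=0 fwd=1
After 3 (forward): cur=L back=1 fwd=0
After 4 (back): cur=HOME back=0 fwd=1
After 5 (forward): cur=L back=1 fwd=0
After 6 (visit(P)): cur=P back=2 fwd=0
After 7 (visit(B)): cur=B back=3 fwd=0

B 3 0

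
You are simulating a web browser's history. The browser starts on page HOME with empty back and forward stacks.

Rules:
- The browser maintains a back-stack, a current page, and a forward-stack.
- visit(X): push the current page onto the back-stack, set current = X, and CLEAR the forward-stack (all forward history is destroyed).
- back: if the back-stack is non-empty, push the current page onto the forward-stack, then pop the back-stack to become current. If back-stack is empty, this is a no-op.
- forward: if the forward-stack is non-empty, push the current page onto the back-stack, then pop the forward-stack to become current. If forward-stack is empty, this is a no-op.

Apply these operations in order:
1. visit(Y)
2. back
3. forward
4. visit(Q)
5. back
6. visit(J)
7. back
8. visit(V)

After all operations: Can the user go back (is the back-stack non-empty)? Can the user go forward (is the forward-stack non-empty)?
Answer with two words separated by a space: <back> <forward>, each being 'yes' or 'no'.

Answer: yes no

Derivation:
After 1 (visit(Y)): cur=Y back=1 fwd=0
After 2 (back): cur=HOME back=0 fwd=1
After 3 (forward): cur=Y back=1 fwd=0
After 4 (visit(Q)): cur=Q back=2 fwd=0
After 5 (back): cur=Y back=1 fwd=1
After 6 (visit(J)): cur=J back=2 fwd=0
After 7 (back): cur=Y back=1 fwd=1
After 8 (visit(V)): cur=V back=2 fwd=0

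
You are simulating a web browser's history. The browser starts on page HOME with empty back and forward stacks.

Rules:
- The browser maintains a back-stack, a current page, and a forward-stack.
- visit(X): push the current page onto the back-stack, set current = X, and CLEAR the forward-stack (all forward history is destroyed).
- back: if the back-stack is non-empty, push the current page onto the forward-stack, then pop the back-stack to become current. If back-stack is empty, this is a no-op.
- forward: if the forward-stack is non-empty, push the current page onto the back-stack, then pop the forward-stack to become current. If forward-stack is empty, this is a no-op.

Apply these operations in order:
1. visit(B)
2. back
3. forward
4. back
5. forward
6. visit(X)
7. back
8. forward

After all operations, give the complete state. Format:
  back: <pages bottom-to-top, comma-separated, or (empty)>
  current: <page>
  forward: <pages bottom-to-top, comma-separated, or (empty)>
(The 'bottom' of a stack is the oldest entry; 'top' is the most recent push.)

Answer: back: HOME,B
current: X
forward: (empty)

Derivation:
After 1 (visit(B)): cur=B back=1 fwd=0
After 2 (back): cur=HOME back=0 fwd=1
After 3 (forward): cur=B back=1 fwd=0
After 4 (back): cur=HOME back=0 fwd=1
After 5 (forward): cur=B back=1 fwd=0
After 6 (visit(X)): cur=X back=2 fwd=0
After 7 (back): cur=B back=1 fwd=1
After 8 (forward): cur=X back=2 fwd=0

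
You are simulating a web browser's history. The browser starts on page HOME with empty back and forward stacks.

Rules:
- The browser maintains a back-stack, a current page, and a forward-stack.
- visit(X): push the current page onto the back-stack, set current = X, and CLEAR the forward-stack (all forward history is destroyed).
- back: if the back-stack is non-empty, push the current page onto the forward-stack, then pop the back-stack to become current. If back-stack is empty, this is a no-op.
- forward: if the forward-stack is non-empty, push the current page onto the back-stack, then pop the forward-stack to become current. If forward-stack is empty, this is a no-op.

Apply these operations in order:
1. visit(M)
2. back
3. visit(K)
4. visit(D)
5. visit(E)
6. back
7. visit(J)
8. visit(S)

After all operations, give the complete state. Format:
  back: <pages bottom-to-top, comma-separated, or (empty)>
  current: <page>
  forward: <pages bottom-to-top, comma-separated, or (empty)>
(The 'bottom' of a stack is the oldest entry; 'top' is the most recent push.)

After 1 (visit(M)): cur=M back=1 fwd=0
After 2 (back): cur=HOME back=0 fwd=1
After 3 (visit(K)): cur=K back=1 fwd=0
After 4 (visit(D)): cur=D back=2 fwd=0
After 5 (visit(E)): cur=E back=3 fwd=0
After 6 (back): cur=D back=2 fwd=1
After 7 (visit(J)): cur=J back=3 fwd=0
After 8 (visit(S)): cur=S back=4 fwd=0

Answer: back: HOME,K,D,J
current: S
forward: (empty)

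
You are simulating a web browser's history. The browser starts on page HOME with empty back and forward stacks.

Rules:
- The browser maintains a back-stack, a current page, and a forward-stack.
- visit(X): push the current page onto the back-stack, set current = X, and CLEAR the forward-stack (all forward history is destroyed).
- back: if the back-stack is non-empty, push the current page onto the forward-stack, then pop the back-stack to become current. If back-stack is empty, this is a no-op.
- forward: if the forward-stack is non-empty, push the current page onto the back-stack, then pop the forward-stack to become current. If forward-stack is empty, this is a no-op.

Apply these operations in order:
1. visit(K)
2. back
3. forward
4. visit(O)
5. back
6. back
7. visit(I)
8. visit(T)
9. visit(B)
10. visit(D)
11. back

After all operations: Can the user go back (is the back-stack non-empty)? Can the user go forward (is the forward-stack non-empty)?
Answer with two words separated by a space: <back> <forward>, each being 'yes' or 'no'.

After 1 (visit(K)): cur=K back=1 fwd=0
After 2 (back): cur=HOME back=0 fwd=1
After 3 (forward): cur=K back=1 fwd=0
After 4 (visit(O)): cur=O back=2 fwd=0
After 5 (back): cur=K back=1 fwd=1
After 6 (back): cur=HOME back=0 fwd=2
After 7 (visit(I)): cur=I back=1 fwd=0
After 8 (visit(T)): cur=T back=2 fwd=0
After 9 (visit(B)): cur=B back=3 fwd=0
After 10 (visit(D)): cur=D back=4 fwd=0
After 11 (back): cur=B back=3 fwd=1

Answer: yes yes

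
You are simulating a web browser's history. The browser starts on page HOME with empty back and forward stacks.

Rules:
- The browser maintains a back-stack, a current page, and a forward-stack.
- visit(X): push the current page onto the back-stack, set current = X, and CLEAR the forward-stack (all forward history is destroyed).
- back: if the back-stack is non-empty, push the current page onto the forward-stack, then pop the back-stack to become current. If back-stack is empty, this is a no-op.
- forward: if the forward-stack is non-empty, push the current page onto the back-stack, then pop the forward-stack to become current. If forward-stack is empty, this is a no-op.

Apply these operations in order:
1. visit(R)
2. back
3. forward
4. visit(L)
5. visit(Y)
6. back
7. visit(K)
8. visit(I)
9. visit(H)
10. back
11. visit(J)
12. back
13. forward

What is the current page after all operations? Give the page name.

Answer: J

Derivation:
After 1 (visit(R)): cur=R back=1 fwd=0
After 2 (back): cur=HOME back=0 fwd=1
After 3 (forward): cur=R back=1 fwd=0
After 4 (visit(L)): cur=L back=2 fwd=0
After 5 (visit(Y)): cur=Y back=3 fwd=0
After 6 (back): cur=L back=2 fwd=1
After 7 (visit(K)): cur=K back=3 fwd=0
After 8 (visit(I)): cur=I back=4 fwd=0
After 9 (visit(H)): cur=H back=5 fwd=0
After 10 (back): cur=I back=4 fwd=1
After 11 (visit(J)): cur=J back=5 fwd=0
After 12 (back): cur=I back=4 fwd=1
After 13 (forward): cur=J back=5 fwd=0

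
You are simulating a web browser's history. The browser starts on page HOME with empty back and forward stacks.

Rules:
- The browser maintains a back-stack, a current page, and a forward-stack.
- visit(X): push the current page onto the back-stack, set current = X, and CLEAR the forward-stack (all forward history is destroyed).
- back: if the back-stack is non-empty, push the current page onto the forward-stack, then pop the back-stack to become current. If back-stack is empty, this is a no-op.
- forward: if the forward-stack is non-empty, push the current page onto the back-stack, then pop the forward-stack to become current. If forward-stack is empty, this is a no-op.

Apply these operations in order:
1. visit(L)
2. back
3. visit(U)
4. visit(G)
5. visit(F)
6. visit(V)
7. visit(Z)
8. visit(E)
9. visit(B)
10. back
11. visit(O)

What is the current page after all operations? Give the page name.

Answer: O

Derivation:
After 1 (visit(L)): cur=L back=1 fwd=0
After 2 (back): cur=HOME back=0 fwd=1
After 3 (visit(U)): cur=U back=1 fwd=0
After 4 (visit(G)): cur=G back=2 fwd=0
After 5 (visit(F)): cur=F back=3 fwd=0
After 6 (visit(V)): cur=V back=4 fwd=0
After 7 (visit(Z)): cur=Z back=5 fwd=0
After 8 (visit(E)): cur=E back=6 fwd=0
After 9 (visit(B)): cur=B back=7 fwd=0
After 10 (back): cur=E back=6 fwd=1
After 11 (visit(O)): cur=O back=7 fwd=0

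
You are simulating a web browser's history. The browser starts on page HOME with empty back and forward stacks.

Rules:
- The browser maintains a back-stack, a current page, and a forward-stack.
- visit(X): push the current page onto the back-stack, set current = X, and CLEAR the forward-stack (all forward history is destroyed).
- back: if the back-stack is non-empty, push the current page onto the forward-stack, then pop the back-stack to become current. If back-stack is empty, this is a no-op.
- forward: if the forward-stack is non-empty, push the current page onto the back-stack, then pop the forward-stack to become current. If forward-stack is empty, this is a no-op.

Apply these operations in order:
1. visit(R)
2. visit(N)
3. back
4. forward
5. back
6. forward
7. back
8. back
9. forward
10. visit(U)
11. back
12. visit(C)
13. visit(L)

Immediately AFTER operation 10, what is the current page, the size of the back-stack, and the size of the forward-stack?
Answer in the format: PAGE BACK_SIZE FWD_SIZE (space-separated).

After 1 (visit(R)): cur=R back=1 fwd=0
After 2 (visit(N)): cur=N back=2 fwd=0
After 3 (back): cur=R back=1 fwd=1
After 4 (forward): cur=N back=2 fwd=0
After 5 (back): cur=R back=1 fwd=1
After 6 (forward): cur=N back=2 fwd=0
After 7 (back): cur=R back=1 fwd=1
After 8 (back): cur=HOME back=0 fwd=2
After 9 (forward): cur=R back=1 fwd=1
After 10 (visit(U)): cur=U back=2 fwd=0

U 2 0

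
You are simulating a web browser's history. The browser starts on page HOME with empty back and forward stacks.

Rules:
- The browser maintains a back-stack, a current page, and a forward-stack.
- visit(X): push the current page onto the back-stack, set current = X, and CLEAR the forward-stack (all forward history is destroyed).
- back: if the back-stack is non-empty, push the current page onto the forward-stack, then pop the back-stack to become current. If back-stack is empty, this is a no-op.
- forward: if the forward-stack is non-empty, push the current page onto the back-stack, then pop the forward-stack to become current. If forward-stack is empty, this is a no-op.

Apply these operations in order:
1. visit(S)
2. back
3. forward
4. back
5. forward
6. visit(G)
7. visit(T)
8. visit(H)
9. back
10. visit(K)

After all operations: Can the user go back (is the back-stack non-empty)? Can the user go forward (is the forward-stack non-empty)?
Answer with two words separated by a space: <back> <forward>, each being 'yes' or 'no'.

After 1 (visit(S)): cur=S back=1 fwd=0
After 2 (back): cur=HOME back=0 fwd=1
After 3 (forward): cur=S back=1 fwd=0
After 4 (back): cur=HOME back=0 fwd=1
After 5 (forward): cur=S back=1 fwd=0
After 6 (visit(G)): cur=G back=2 fwd=0
After 7 (visit(T)): cur=T back=3 fwd=0
After 8 (visit(H)): cur=H back=4 fwd=0
After 9 (back): cur=T back=3 fwd=1
After 10 (visit(K)): cur=K back=4 fwd=0

Answer: yes no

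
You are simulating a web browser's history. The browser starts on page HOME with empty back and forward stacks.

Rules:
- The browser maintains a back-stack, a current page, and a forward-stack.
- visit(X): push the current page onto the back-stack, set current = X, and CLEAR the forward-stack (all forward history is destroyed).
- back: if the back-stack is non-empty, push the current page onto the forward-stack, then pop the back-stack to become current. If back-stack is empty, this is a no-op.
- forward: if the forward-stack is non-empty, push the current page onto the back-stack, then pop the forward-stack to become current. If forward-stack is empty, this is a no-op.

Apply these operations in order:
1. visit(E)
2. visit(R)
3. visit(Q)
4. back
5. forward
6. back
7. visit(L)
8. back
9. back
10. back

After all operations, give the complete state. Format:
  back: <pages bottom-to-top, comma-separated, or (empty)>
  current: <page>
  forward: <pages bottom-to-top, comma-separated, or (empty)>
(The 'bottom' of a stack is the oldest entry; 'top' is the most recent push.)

Answer: back: (empty)
current: HOME
forward: L,R,E

Derivation:
After 1 (visit(E)): cur=E back=1 fwd=0
After 2 (visit(R)): cur=R back=2 fwd=0
After 3 (visit(Q)): cur=Q back=3 fwd=0
After 4 (back): cur=R back=2 fwd=1
After 5 (forward): cur=Q back=3 fwd=0
After 6 (back): cur=R back=2 fwd=1
After 7 (visit(L)): cur=L back=3 fwd=0
After 8 (back): cur=R back=2 fwd=1
After 9 (back): cur=E back=1 fwd=2
After 10 (back): cur=HOME back=0 fwd=3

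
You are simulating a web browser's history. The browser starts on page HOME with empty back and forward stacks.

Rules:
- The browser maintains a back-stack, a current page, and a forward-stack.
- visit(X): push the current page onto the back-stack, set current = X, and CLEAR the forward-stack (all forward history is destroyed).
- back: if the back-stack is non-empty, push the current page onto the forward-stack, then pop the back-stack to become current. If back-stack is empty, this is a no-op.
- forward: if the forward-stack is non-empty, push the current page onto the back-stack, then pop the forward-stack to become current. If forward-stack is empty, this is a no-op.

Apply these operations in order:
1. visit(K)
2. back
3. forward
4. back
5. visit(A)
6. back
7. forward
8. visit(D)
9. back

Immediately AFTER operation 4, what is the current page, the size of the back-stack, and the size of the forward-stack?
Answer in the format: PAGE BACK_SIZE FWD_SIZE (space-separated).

After 1 (visit(K)): cur=K back=1 fwd=0
After 2 (back): cur=HOME back=0 fwd=1
After 3 (forward): cur=K back=1 fwd=0
After 4 (back): cur=HOME back=0 fwd=1

HOME 0 1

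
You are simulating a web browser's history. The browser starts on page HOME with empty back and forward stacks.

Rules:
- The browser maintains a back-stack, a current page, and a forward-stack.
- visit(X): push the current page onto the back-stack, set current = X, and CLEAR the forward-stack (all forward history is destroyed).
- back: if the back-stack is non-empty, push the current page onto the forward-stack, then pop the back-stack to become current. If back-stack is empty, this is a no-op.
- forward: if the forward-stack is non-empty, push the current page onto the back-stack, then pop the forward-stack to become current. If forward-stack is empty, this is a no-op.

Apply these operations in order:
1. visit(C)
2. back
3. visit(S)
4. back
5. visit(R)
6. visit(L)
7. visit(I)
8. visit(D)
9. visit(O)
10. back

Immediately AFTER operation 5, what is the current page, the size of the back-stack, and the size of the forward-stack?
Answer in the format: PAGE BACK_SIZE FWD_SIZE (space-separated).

After 1 (visit(C)): cur=C back=1 fwd=0
After 2 (back): cur=HOME back=0 fwd=1
After 3 (visit(S)): cur=S back=1 fwd=0
After 4 (back): cur=HOME back=0 fwd=1
After 5 (visit(R)): cur=R back=1 fwd=0

R 1 0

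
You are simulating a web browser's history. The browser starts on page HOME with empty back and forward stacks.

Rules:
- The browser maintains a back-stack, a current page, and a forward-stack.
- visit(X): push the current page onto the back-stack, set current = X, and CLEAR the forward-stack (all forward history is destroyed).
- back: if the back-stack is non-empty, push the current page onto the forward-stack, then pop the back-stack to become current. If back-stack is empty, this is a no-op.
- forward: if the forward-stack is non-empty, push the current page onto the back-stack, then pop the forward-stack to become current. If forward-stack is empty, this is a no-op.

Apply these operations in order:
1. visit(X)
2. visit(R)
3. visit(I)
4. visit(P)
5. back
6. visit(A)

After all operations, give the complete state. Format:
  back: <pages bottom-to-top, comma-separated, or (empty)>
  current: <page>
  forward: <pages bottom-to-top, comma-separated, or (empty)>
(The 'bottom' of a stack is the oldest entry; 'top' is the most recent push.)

After 1 (visit(X)): cur=X back=1 fwd=0
After 2 (visit(R)): cur=R back=2 fwd=0
After 3 (visit(I)): cur=I back=3 fwd=0
After 4 (visit(P)): cur=P back=4 fwd=0
After 5 (back): cur=I back=3 fwd=1
After 6 (visit(A)): cur=A back=4 fwd=0

Answer: back: HOME,X,R,I
current: A
forward: (empty)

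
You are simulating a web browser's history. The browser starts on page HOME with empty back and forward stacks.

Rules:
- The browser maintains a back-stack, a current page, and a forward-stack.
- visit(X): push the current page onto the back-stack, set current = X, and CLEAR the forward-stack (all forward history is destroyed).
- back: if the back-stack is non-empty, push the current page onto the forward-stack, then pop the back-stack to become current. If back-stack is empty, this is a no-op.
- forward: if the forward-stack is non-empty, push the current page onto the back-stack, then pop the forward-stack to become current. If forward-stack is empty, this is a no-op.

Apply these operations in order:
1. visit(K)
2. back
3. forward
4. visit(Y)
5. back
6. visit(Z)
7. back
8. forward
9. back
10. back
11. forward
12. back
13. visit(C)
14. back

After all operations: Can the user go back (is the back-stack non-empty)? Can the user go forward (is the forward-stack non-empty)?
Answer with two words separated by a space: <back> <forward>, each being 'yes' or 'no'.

After 1 (visit(K)): cur=K back=1 fwd=0
After 2 (back): cur=HOME back=0 fwd=1
After 3 (forward): cur=K back=1 fwd=0
After 4 (visit(Y)): cur=Y back=2 fwd=0
After 5 (back): cur=K back=1 fwd=1
After 6 (visit(Z)): cur=Z back=2 fwd=0
After 7 (back): cur=K back=1 fwd=1
After 8 (forward): cur=Z back=2 fwd=0
After 9 (back): cur=K back=1 fwd=1
After 10 (back): cur=HOME back=0 fwd=2
After 11 (forward): cur=K back=1 fwd=1
After 12 (back): cur=HOME back=0 fwd=2
After 13 (visit(C)): cur=C back=1 fwd=0
After 14 (back): cur=HOME back=0 fwd=1

Answer: no yes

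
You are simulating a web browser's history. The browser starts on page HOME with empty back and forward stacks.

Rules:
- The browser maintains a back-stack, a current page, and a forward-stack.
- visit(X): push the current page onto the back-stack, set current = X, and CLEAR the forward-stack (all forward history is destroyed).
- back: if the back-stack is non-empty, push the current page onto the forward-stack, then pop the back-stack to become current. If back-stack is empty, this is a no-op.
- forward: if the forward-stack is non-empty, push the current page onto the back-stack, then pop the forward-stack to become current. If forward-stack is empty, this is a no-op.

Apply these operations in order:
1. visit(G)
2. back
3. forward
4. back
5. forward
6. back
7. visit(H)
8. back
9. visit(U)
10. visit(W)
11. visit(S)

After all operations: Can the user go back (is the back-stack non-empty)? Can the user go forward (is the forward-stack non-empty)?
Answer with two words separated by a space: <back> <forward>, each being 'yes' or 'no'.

Answer: yes no

Derivation:
After 1 (visit(G)): cur=G back=1 fwd=0
After 2 (back): cur=HOME back=0 fwd=1
After 3 (forward): cur=G back=1 fwd=0
After 4 (back): cur=HOME back=0 fwd=1
After 5 (forward): cur=G back=1 fwd=0
After 6 (back): cur=HOME back=0 fwd=1
After 7 (visit(H)): cur=H back=1 fwd=0
After 8 (back): cur=HOME back=0 fwd=1
After 9 (visit(U)): cur=U back=1 fwd=0
After 10 (visit(W)): cur=W back=2 fwd=0
After 11 (visit(S)): cur=S back=3 fwd=0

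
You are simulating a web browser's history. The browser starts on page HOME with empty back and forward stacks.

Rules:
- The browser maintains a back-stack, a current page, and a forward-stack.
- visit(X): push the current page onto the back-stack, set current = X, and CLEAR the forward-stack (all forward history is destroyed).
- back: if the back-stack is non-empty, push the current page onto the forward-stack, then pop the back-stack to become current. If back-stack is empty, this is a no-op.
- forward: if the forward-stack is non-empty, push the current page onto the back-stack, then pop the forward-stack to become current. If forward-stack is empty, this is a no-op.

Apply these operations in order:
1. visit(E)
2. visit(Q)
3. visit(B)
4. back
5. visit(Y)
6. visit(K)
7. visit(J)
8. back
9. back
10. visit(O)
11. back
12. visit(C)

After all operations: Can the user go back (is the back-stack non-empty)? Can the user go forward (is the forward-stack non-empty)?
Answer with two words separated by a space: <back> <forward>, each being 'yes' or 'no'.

Answer: yes no

Derivation:
After 1 (visit(E)): cur=E back=1 fwd=0
After 2 (visit(Q)): cur=Q back=2 fwd=0
After 3 (visit(B)): cur=B back=3 fwd=0
After 4 (back): cur=Q back=2 fwd=1
After 5 (visit(Y)): cur=Y back=3 fwd=0
After 6 (visit(K)): cur=K back=4 fwd=0
After 7 (visit(J)): cur=J back=5 fwd=0
After 8 (back): cur=K back=4 fwd=1
After 9 (back): cur=Y back=3 fwd=2
After 10 (visit(O)): cur=O back=4 fwd=0
After 11 (back): cur=Y back=3 fwd=1
After 12 (visit(C)): cur=C back=4 fwd=0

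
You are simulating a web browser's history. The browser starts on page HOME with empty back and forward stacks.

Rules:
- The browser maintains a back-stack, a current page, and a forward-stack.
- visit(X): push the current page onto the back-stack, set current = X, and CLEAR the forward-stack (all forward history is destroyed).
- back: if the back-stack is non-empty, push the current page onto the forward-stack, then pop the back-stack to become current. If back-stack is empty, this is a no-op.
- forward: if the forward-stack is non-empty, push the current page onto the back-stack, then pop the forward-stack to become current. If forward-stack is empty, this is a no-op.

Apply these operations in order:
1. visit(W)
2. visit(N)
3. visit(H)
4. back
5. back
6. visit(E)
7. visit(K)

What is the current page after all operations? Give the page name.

Answer: K

Derivation:
After 1 (visit(W)): cur=W back=1 fwd=0
After 2 (visit(N)): cur=N back=2 fwd=0
After 3 (visit(H)): cur=H back=3 fwd=0
After 4 (back): cur=N back=2 fwd=1
After 5 (back): cur=W back=1 fwd=2
After 6 (visit(E)): cur=E back=2 fwd=0
After 7 (visit(K)): cur=K back=3 fwd=0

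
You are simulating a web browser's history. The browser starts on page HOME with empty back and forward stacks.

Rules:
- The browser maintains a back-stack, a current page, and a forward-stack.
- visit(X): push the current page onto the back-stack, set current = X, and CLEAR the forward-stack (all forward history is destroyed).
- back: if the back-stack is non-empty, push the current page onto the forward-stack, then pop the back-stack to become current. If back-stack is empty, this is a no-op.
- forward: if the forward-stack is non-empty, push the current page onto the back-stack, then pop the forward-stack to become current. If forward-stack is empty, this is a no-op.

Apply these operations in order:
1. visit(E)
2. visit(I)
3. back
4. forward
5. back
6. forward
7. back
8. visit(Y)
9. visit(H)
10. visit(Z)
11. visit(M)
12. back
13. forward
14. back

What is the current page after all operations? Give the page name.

After 1 (visit(E)): cur=E back=1 fwd=0
After 2 (visit(I)): cur=I back=2 fwd=0
After 3 (back): cur=E back=1 fwd=1
After 4 (forward): cur=I back=2 fwd=0
After 5 (back): cur=E back=1 fwd=1
After 6 (forward): cur=I back=2 fwd=0
After 7 (back): cur=E back=1 fwd=1
After 8 (visit(Y)): cur=Y back=2 fwd=0
After 9 (visit(H)): cur=H back=3 fwd=0
After 10 (visit(Z)): cur=Z back=4 fwd=0
After 11 (visit(M)): cur=M back=5 fwd=0
After 12 (back): cur=Z back=4 fwd=1
After 13 (forward): cur=M back=5 fwd=0
After 14 (back): cur=Z back=4 fwd=1

Answer: Z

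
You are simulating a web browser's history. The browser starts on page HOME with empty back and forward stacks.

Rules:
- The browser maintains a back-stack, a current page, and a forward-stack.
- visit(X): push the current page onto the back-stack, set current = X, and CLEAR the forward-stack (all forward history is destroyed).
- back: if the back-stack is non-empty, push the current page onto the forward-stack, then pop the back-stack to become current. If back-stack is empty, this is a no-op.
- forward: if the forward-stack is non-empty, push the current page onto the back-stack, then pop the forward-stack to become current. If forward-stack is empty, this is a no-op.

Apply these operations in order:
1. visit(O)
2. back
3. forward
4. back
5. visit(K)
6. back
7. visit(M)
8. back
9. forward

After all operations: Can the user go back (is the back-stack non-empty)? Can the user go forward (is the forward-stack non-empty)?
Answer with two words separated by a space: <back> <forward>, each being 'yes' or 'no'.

After 1 (visit(O)): cur=O back=1 fwd=0
After 2 (back): cur=HOME back=0 fwd=1
After 3 (forward): cur=O back=1 fwd=0
After 4 (back): cur=HOME back=0 fwd=1
After 5 (visit(K)): cur=K back=1 fwd=0
After 6 (back): cur=HOME back=0 fwd=1
After 7 (visit(M)): cur=M back=1 fwd=0
After 8 (back): cur=HOME back=0 fwd=1
After 9 (forward): cur=M back=1 fwd=0

Answer: yes no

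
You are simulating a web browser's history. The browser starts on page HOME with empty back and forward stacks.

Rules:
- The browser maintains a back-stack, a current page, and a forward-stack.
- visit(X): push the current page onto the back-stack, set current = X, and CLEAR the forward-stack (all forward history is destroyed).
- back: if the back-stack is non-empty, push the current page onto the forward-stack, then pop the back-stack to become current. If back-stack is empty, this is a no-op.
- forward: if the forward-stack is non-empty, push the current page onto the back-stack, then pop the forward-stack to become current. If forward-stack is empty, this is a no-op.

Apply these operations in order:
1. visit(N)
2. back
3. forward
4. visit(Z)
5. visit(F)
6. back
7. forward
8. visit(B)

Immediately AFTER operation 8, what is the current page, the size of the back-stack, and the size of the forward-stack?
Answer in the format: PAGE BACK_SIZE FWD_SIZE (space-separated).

After 1 (visit(N)): cur=N back=1 fwd=0
After 2 (back): cur=HOME back=0 fwd=1
After 3 (forward): cur=N back=1 fwd=0
After 4 (visit(Z)): cur=Z back=2 fwd=0
After 5 (visit(F)): cur=F back=3 fwd=0
After 6 (back): cur=Z back=2 fwd=1
After 7 (forward): cur=F back=3 fwd=0
After 8 (visit(B)): cur=B back=4 fwd=0

B 4 0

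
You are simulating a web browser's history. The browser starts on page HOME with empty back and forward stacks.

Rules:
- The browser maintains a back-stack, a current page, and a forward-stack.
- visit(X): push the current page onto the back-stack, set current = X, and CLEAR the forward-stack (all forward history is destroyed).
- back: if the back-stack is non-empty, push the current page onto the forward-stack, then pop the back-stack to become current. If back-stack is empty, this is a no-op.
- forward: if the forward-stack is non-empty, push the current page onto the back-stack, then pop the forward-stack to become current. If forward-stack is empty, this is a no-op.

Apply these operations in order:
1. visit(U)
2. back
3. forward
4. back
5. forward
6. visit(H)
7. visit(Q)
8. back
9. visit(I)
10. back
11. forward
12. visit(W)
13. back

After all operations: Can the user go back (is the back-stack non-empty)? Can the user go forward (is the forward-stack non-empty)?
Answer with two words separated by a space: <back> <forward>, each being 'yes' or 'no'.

After 1 (visit(U)): cur=U back=1 fwd=0
After 2 (back): cur=HOME back=0 fwd=1
After 3 (forward): cur=U back=1 fwd=0
After 4 (back): cur=HOME back=0 fwd=1
After 5 (forward): cur=U back=1 fwd=0
After 6 (visit(H)): cur=H back=2 fwd=0
After 7 (visit(Q)): cur=Q back=3 fwd=0
After 8 (back): cur=H back=2 fwd=1
After 9 (visit(I)): cur=I back=3 fwd=0
After 10 (back): cur=H back=2 fwd=1
After 11 (forward): cur=I back=3 fwd=0
After 12 (visit(W)): cur=W back=4 fwd=0
After 13 (back): cur=I back=3 fwd=1

Answer: yes yes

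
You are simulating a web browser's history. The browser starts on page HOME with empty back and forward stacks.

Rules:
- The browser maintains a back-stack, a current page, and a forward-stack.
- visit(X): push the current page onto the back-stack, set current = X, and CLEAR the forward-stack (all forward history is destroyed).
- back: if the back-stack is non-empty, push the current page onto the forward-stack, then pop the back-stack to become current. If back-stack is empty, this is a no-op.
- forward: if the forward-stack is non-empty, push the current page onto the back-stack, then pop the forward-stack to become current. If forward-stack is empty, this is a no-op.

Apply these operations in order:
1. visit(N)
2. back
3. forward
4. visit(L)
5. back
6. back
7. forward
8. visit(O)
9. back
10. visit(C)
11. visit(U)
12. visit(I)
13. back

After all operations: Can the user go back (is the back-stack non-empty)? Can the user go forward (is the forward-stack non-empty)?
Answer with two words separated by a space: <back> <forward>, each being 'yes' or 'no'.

After 1 (visit(N)): cur=N back=1 fwd=0
After 2 (back): cur=HOME back=0 fwd=1
After 3 (forward): cur=N back=1 fwd=0
After 4 (visit(L)): cur=L back=2 fwd=0
After 5 (back): cur=N back=1 fwd=1
After 6 (back): cur=HOME back=0 fwd=2
After 7 (forward): cur=N back=1 fwd=1
After 8 (visit(O)): cur=O back=2 fwd=0
After 9 (back): cur=N back=1 fwd=1
After 10 (visit(C)): cur=C back=2 fwd=0
After 11 (visit(U)): cur=U back=3 fwd=0
After 12 (visit(I)): cur=I back=4 fwd=0
After 13 (back): cur=U back=3 fwd=1

Answer: yes yes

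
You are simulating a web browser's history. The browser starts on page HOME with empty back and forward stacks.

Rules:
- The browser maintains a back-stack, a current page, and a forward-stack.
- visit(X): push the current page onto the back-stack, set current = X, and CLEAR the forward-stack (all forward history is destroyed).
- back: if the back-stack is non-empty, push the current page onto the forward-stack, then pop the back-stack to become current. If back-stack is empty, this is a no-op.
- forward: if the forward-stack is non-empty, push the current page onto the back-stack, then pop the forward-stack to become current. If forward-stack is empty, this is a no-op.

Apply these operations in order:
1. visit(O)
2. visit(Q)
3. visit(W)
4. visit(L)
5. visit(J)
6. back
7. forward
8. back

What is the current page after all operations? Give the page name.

Answer: L

Derivation:
After 1 (visit(O)): cur=O back=1 fwd=0
After 2 (visit(Q)): cur=Q back=2 fwd=0
After 3 (visit(W)): cur=W back=3 fwd=0
After 4 (visit(L)): cur=L back=4 fwd=0
After 5 (visit(J)): cur=J back=5 fwd=0
After 6 (back): cur=L back=4 fwd=1
After 7 (forward): cur=J back=5 fwd=0
After 8 (back): cur=L back=4 fwd=1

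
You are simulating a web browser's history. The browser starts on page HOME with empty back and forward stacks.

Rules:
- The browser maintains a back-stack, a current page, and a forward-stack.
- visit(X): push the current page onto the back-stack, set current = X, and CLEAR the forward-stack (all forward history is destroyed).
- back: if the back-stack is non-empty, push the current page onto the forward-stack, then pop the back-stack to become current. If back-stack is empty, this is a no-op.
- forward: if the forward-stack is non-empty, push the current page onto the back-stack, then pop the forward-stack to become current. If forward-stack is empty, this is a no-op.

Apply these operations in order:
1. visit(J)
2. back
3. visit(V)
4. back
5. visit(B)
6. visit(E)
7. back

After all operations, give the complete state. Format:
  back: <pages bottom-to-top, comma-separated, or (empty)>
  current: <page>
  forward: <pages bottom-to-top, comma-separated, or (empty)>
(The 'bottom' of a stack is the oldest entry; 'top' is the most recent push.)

Answer: back: HOME
current: B
forward: E

Derivation:
After 1 (visit(J)): cur=J back=1 fwd=0
After 2 (back): cur=HOME back=0 fwd=1
After 3 (visit(V)): cur=V back=1 fwd=0
After 4 (back): cur=HOME back=0 fwd=1
After 5 (visit(B)): cur=B back=1 fwd=0
After 6 (visit(E)): cur=E back=2 fwd=0
After 7 (back): cur=B back=1 fwd=1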